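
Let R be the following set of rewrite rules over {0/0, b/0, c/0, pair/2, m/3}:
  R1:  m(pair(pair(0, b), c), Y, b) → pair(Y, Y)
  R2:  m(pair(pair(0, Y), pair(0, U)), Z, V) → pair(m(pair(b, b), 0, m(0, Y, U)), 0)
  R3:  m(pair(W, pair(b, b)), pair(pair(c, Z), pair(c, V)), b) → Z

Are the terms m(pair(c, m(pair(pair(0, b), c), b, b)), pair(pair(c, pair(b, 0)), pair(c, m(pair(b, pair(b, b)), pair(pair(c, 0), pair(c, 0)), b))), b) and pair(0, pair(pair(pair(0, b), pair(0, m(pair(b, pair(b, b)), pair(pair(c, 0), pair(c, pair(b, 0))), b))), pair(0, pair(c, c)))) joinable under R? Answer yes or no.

Reduce t₁ = m(pair(c, m(pair(pair(0, b), c), b, b)), pair(pair(c, pair(b, 0)), pair(c, m(pair(b, pair(b, b)), pair(pair(c, 0), pair(c, 0)), b))), b):
1. m(pair(c, m(pair(pair(0, b), c), b, b)), pair(pair(c, pair(b, 0)), pair(c, m(pair(b, pair(b, b)), pair(pair(c, 0), pair(c, 0)), b))), b)  →  m(pair(c, pair(b, b)), pair(pair(c, pair(b, 0)), pair(c, m(pair(b, pair(b, b)), pair(pair(c, 0), pair(c, 0)), b))), b)   [R1 at 1.2]
2. m(pair(c, pair(b, b)), pair(pair(c, pair(b, 0)), pair(c, m(pair(b, pair(b, b)), pair(pair(c, 0), pair(c, 0)), b))), b)  →  pair(b, 0)   [R3 at ε]

Reduce t₂ = pair(0, pair(pair(pair(0, b), pair(0, m(pair(b, pair(b, b)), pair(pair(c, 0), pair(c, pair(b, 0))), b))), pair(0, pair(c, c)))):
1. pair(0, pair(pair(pair(0, b), pair(0, m(pair(b, pair(b, b)), pair(pair(c, 0), pair(c, pair(b, 0))), b))), pair(0, pair(c, c))))  →  pair(0, pair(pair(pair(0, b), pair(0, 0)), pair(0, pair(c, c))))   [R3 at 2.1.2.2]

no — NF(t₁) = pair(b, 0), NF(t₂) = pair(0, pair(pair(pair(0, b), pair(0, 0)), pair(0, pair(c, c))))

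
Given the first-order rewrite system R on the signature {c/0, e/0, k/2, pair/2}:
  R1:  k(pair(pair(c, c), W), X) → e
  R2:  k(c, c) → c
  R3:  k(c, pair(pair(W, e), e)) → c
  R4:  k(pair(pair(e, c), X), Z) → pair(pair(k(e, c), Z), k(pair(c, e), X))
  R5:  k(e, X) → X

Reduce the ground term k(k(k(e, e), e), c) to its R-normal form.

1. k(k(k(e, e), e), c)  →  k(k(e, e), c)   [R5 at 1.1]
2. k(k(e, e), c)  →  k(e, c)   [R5 at 1]
3. k(e, c)  →  c   [R5 at ε]

c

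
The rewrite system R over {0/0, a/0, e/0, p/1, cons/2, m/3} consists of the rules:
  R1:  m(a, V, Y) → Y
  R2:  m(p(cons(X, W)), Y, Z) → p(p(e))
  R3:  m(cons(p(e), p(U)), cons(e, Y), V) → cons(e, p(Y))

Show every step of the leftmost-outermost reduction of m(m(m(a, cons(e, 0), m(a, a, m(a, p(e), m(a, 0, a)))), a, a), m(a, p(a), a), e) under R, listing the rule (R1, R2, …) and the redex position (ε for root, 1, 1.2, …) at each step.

e

1. m(m(m(a, cons(e, 0), m(a, a, m(a, p(e), m(a, 0, a)))), a, a), m(a, p(a), a), e)  →  m(m(m(a, a, m(a, p(e), m(a, 0, a))), a, a), m(a, p(a), a), e)   [R1 at 1.1]
2. m(m(m(a, a, m(a, p(e), m(a, 0, a))), a, a), m(a, p(a), a), e)  →  m(m(m(a, p(e), m(a, 0, a)), a, a), m(a, p(a), a), e)   [R1 at 1.1]
3. m(m(m(a, p(e), m(a, 0, a)), a, a), m(a, p(a), a), e)  →  m(m(m(a, 0, a), a, a), m(a, p(a), a), e)   [R1 at 1.1]
4. m(m(m(a, 0, a), a, a), m(a, p(a), a), e)  →  m(m(a, a, a), m(a, p(a), a), e)   [R1 at 1.1]
5. m(m(a, a, a), m(a, p(a), a), e)  →  m(a, m(a, p(a), a), e)   [R1 at 1]
6. m(a, m(a, p(a), a), e)  →  e   [R1 at ε]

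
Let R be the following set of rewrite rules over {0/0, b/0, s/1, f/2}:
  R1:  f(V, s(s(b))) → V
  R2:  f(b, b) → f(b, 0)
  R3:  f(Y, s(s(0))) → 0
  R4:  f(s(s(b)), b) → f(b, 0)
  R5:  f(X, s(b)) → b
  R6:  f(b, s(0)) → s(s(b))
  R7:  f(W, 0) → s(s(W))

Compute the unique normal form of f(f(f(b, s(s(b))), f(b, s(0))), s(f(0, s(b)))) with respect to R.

1. f(f(f(b, s(s(b))), f(b, s(0))), s(f(0, s(b))))  →  f(f(b, f(b, s(0))), s(f(0, s(b))))   [R1 at 1.1]
2. f(f(b, f(b, s(0))), s(f(0, s(b))))  →  f(f(b, s(s(b))), s(f(0, s(b))))   [R6 at 1.2]
3. f(f(b, s(s(b))), s(f(0, s(b))))  →  f(b, s(f(0, s(b))))   [R1 at 1]
4. f(b, s(f(0, s(b))))  →  f(b, s(b))   [R5 at 2.1]
5. f(b, s(b))  →  b   [R5 at ε]

b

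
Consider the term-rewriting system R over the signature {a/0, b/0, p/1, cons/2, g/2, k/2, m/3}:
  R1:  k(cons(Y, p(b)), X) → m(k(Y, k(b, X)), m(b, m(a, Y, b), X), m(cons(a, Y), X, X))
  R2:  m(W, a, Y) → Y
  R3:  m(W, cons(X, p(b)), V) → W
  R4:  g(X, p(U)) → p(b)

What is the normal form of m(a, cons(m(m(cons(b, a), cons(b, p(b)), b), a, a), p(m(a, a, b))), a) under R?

a

1. m(a, cons(m(m(cons(b, a), cons(b, p(b)), b), a, a), p(m(a, a, b))), a)  →  m(a, cons(a, p(m(a, a, b))), a)   [R2 at 2.1]
2. m(a, cons(a, p(m(a, a, b))), a)  →  m(a, cons(a, p(b)), a)   [R2 at 2.2.1]
3. m(a, cons(a, p(b)), a)  →  a   [R3 at ε]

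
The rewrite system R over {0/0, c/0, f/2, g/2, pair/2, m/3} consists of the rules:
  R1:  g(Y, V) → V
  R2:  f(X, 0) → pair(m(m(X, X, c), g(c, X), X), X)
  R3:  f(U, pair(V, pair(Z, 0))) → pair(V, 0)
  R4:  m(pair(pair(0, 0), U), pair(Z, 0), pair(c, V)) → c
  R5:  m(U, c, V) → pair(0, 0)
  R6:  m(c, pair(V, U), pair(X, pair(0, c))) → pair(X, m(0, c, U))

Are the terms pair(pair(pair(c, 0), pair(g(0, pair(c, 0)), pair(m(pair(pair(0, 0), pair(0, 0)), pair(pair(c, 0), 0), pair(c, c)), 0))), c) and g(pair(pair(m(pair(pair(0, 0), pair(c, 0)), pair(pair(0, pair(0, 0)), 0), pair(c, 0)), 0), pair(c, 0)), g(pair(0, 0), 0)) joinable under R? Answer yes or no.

Reduce t₁ = pair(pair(pair(c, 0), pair(g(0, pair(c, 0)), pair(m(pair(pair(0, 0), pair(0, 0)), pair(pair(c, 0), 0), pair(c, c)), 0))), c):
1. pair(pair(pair(c, 0), pair(g(0, pair(c, 0)), pair(m(pair(pair(0, 0), pair(0, 0)), pair(pair(c, 0), 0), pair(c, c)), 0))), c)  →  pair(pair(pair(c, 0), pair(pair(c, 0), pair(m(pair(pair(0, 0), pair(0, 0)), pair(pair(c, 0), 0), pair(c, c)), 0))), c)   [R1 at 1.2.1]
2. pair(pair(pair(c, 0), pair(pair(c, 0), pair(m(pair(pair(0, 0), pair(0, 0)), pair(pair(c, 0), 0), pair(c, c)), 0))), c)  →  pair(pair(pair(c, 0), pair(pair(c, 0), pair(c, 0))), c)   [R4 at 1.2.2.1]

Reduce t₂ = g(pair(pair(m(pair(pair(0, 0), pair(c, 0)), pair(pair(0, pair(0, 0)), 0), pair(c, 0)), 0), pair(c, 0)), g(pair(0, 0), 0)):
1. g(pair(pair(m(pair(pair(0, 0), pair(c, 0)), pair(pair(0, pair(0, 0)), 0), pair(c, 0)), 0), pair(c, 0)), g(pair(0, 0), 0))  →  g(pair(0, 0), 0)   [R1 at ε]
2. g(pair(0, 0), 0)  →  0   [R1 at ε]

no — NF(t₁) = pair(pair(pair(c, 0), pair(pair(c, 0), pair(c, 0))), c), NF(t₂) = 0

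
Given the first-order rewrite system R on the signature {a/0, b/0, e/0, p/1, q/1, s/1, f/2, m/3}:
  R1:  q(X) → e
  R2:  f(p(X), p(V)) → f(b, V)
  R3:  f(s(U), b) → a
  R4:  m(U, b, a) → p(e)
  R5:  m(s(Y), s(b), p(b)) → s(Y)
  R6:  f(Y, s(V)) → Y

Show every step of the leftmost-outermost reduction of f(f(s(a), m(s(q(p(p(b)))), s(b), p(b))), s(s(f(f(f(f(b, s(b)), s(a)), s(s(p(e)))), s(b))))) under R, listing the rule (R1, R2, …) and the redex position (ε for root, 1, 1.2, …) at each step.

s(a)

1. f(f(s(a), m(s(q(p(p(b)))), s(b), p(b))), s(s(f(f(f(f(b, s(b)), s(a)), s(s(p(e)))), s(b)))))  →  f(s(a), m(s(q(p(p(b)))), s(b), p(b)))   [R6 at ε]
2. f(s(a), m(s(q(p(p(b)))), s(b), p(b)))  →  f(s(a), s(q(p(p(b)))))   [R5 at 2]
3. f(s(a), s(q(p(p(b)))))  →  s(a)   [R6 at ε]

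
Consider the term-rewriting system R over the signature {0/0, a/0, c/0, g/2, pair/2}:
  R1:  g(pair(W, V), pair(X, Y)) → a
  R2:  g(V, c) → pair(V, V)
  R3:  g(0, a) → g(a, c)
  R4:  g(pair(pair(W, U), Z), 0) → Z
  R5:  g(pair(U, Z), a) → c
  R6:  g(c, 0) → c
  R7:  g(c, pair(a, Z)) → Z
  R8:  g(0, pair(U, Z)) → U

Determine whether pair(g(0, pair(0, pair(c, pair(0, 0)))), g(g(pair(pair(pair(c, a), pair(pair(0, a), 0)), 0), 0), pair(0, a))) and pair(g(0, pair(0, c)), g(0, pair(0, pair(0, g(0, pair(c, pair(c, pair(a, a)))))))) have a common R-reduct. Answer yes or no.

yes — NF(t₁) = pair(0, 0), NF(t₂) = pair(0, 0)

Reduce t₁ = pair(g(0, pair(0, pair(c, pair(0, 0)))), g(g(pair(pair(pair(c, a), pair(pair(0, a), 0)), 0), 0), pair(0, a))):
1. pair(g(0, pair(0, pair(c, pair(0, 0)))), g(g(pair(pair(pair(c, a), pair(pair(0, a), 0)), 0), 0), pair(0, a)))  →  pair(0, g(g(pair(pair(pair(c, a), pair(pair(0, a), 0)), 0), 0), pair(0, a)))   [R8 at 1]
2. pair(0, g(g(pair(pair(pair(c, a), pair(pair(0, a), 0)), 0), 0), pair(0, a)))  →  pair(0, g(0, pair(0, a)))   [R4 at 2.1]
3. pair(0, g(0, pair(0, a)))  →  pair(0, 0)   [R8 at 2]

Reduce t₂ = pair(g(0, pair(0, c)), g(0, pair(0, pair(0, g(0, pair(c, pair(c, pair(a, a)))))))):
1. pair(g(0, pair(0, c)), g(0, pair(0, pair(0, g(0, pair(c, pair(c, pair(a, a))))))))  →  pair(0, g(0, pair(0, pair(0, g(0, pair(c, pair(c, pair(a, a))))))))   [R8 at 1]
2. pair(0, g(0, pair(0, pair(0, g(0, pair(c, pair(c, pair(a, a))))))))  →  pair(0, 0)   [R8 at 2]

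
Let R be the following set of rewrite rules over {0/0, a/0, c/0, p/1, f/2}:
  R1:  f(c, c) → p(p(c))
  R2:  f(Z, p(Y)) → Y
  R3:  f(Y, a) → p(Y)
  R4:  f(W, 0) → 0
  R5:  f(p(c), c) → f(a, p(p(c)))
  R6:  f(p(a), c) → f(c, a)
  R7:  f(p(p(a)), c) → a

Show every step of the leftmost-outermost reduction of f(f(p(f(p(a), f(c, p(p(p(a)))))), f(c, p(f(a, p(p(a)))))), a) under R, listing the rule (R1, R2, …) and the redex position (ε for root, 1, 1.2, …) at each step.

p(a)

1. f(f(p(f(p(a), f(c, p(p(p(a)))))), f(c, p(f(a, p(p(a)))))), a)  →  p(f(p(f(p(a), f(c, p(p(p(a)))))), f(c, p(f(a, p(p(a)))))))   [R3 at ε]
2. p(f(p(f(p(a), f(c, p(p(p(a)))))), f(c, p(f(a, p(p(a)))))))  →  p(f(p(f(p(a), p(p(a)))), f(c, p(f(a, p(p(a)))))))   [R2 at 1.1.1.2]
3. p(f(p(f(p(a), p(p(a)))), f(c, p(f(a, p(p(a)))))))  →  p(f(p(p(a)), f(c, p(f(a, p(p(a)))))))   [R2 at 1.1.1]
4. p(f(p(p(a)), f(c, p(f(a, p(p(a)))))))  →  p(f(p(p(a)), f(a, p(p(a)))))   [R2 at 1.2]
5. p(f(p(p(a)), f(a, p(p(a)))))  →  p(f(p(p(a)), p(a)))   [R2 at 1.2]
6. p(f(p(p(a)), p(a)))  →  p(a)   [R2 at 1]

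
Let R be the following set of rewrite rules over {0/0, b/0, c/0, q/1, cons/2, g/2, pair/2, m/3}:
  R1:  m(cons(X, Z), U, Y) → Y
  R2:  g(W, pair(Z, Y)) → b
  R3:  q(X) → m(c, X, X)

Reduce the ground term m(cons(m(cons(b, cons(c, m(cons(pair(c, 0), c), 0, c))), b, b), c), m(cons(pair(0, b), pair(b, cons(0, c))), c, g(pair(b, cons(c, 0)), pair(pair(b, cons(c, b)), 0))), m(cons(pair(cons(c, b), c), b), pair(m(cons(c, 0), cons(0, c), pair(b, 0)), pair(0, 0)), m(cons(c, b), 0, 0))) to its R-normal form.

0

1. m(cons(m(cons(b, cons(c, m(cons(pair(c, 0), c), 0, c))), b, b), c), m(cons(pair(0, b), pair(b, cons(0, c))), c, g(pair(b, cons(c, 0)), pair(pair(b, cons(c, b)), 0))), m(cons(pair(cons(c, b), c), b), pair(m(cons(c, 0), cons(0, c), pair(b, 0)), pair(0, 0)), m(cons(c, b), 0, 0)))  →  m(cons(pair(cons(c, b), c), b), pair(m(cons(c, 0), cons(0, c), pair(b, 0)), pair(0, 0)), m(cons(c, b), 0, 0))   [R1 at ε]
2. m(cons(pair(cons(c, b), c), b), pair(m(cons(c, 0), cons(0, c), pair(b, 0)), pair(0, 0)), m(cons(c, b), 0, 0))  →  m(cons(c, b), 0, 0)   [R1 at ε]
3. m(cons(c, b), 0, 0)  →  0   [R1 at ε]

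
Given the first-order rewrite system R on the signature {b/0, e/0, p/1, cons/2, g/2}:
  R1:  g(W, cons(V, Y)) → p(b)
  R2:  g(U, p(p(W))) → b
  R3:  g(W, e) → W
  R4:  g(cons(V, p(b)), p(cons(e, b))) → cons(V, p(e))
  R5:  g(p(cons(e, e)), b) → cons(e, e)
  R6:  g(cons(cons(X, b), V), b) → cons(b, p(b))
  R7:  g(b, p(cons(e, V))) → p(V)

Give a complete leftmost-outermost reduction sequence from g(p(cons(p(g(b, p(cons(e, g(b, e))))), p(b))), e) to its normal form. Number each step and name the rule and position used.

p(cons(p(p(b)), p(b)))

1. g(p(cons(p(g(b, p(cons(e, g(b, e))))), p(b))), e)  →  p(cons(p(g(b, p(cons(e, g(b, e))))), p(b)))   [R3 at ε]
2. p(cons(p(g(b, p(cons(e, g(b, e))))), p(b)))  →  p(cons(p(p(g(b, e))), p(b)))   [R7 at 1.1.1]
3. p(cons(p(p(g(b, e))), p(b)))  →  p(cons(p(p(b)), p(b)))   [R3 at 1.1.1.1]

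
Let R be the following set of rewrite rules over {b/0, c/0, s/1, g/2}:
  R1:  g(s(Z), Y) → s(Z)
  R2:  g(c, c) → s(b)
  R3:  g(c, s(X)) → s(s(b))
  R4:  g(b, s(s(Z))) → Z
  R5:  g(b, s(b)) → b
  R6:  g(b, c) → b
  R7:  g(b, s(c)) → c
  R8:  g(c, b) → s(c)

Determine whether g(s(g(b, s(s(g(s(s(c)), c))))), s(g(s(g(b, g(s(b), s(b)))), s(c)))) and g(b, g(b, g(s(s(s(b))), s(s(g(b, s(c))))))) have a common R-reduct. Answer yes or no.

Reduce t₁ = g(s(g(b, s(s(g(s(s(c)), c))))), s(g(s(g(b, g(s(b), s(b)))), s(c)))):
1. g(s(g(b, s(s(g(s(s(c)), c))))), s(g(s(g(b, g(s(b), s(b)))), s(c))))  →  s(g(b, s(s(g(s(s(c)), c)))))   [R1 at ε]
2. s(g(b, s(s(g(s(s(c)), c)))))  →  s(g(s(s(c)), c))   [R4 at 1]
3. s(g(s(s(c)), c))  →  s(s(s(c)))   [R1 at 1]

Reduce t₂ = g(b, g(b, g(s(s(s(b))), s(s(g(b, s(c))))))):
1. g(b, g(b, g(s(s(s(b))), s(s(g(b, s(c)))))))  →  g(b, g(b, s(s(s(b)))))   [R1 at 2.2]
2. g(b, g(b, s(s(s(b)))))  →  g(b, s(b))   [R4 at 2]
3. g(b, s(b))  →  b   [R5 at ε]

no — NF(t₁) = s(s(s(c))), NF(t₂) = b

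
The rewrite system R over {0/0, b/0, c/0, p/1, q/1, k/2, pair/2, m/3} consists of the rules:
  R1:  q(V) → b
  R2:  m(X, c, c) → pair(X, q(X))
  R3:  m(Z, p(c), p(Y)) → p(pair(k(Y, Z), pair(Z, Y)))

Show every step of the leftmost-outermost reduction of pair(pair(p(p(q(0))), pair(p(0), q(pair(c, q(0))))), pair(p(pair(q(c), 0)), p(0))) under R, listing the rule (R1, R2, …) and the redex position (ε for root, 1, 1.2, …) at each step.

pair(pair(p(p(b)), pair(p(0), b)), pair(p(pair(b, 0)), p(0)))

1. pair(pair(p(p(q(0))), pair(p(0), q(pair(c, q(0))))), pair(p(pair(q(c), 0)), p(0)))  →  pair(pair(p(p(b)), pair(p(0), q(pair(c, q(0))))), pair(p(pair(q(c), 0)), p(0)))   [R1 at 1.1.1.1]
2. pair(pair(p(p(b)), pair(p(0), q(pair(c, q(0))))), pair(p(pair(q(c), 0)), p(0)))  →  pair(pair(p(p(b)), pair(p(0), b)), pair(p(pair(q(c), 0)), p(0)))   [R1 at 1.2.2]
3. pair(pair(p(p(b)), pair(p(0), b)), pair(p(pair(q(c), 0)), p(0)))  →  pair(pair(p(p(b)), pair(p(0), b)), pair(p(pair(b, 0)), p(0)))   [R1 at 2.1.1.1]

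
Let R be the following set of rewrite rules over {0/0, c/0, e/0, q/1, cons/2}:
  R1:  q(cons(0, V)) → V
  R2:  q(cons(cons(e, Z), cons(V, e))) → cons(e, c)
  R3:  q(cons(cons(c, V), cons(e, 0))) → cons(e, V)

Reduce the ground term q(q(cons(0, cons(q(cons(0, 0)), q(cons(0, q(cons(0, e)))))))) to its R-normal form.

e

1. q(q(cons(0, cons(q(cons(0, 0)), q(cons(0, q(cons(0, e))))))))  →  q(cons(q(cons(0, 0)), q(cons(0, q(cons(0, e))))))   [R1 at 1]
2. q(cons(q(cons(0, 0)), q(cons(0, q(cons(0, e))))))  →  q(cons(0, q(cons(0, q(cons(0, e))))))   [R1 at 1.1]
3. q(cons(0, q(cons(0, q(cons(0, e))))))  →  q(cons(0, q(cons(0, e))))   [R1 at ε]
4. q(cons(0, q(cons(0, e))))  →  q(cons(0, e))   [R1 at ε]
5. q(cons(0, e))  →  e   [R1 at ε]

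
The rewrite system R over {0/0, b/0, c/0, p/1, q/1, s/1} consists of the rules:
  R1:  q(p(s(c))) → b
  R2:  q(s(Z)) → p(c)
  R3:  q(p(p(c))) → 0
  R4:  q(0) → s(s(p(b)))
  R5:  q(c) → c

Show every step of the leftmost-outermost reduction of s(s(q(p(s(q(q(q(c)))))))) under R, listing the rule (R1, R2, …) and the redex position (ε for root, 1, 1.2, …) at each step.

s(s(b))

1. s(s(q(p(s(q(q(q(c))))))))  →  s(s(q(p(s(q(q(c)))))))   [R5 at 1.1.1.1.1.1.1]
2. s(s(q(p(s(q(q(c)))))))  →  s(s(q(p(s(q(c))))))   [R5 at 1.1.1.1.1.1]
3. s(s(q(p(s(q(c))))))  →  s(s(q(p(s(c)))))   [R5 at 1.1.1.1.1]
4. s(s(q(p(s(c)))))  →  s(s(b))   [R1 at 1.1]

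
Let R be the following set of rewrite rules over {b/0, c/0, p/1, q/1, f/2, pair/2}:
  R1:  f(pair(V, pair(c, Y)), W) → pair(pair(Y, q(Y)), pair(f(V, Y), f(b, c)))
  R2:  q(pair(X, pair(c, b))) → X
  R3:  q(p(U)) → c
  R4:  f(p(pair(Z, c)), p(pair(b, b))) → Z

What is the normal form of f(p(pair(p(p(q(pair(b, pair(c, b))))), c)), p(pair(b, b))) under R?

p(p(b))

1. f(p(pair(p(p(q(pair(b, pair(c, b))))), c)), p(pair(b, b)))  →  p(p(q(pair(b, pair(c, b)))))   [R4 at ε]
2. p(p(q(pair(b, pair(c, b)))))  →  p(p(b))   [R2 at 1.1]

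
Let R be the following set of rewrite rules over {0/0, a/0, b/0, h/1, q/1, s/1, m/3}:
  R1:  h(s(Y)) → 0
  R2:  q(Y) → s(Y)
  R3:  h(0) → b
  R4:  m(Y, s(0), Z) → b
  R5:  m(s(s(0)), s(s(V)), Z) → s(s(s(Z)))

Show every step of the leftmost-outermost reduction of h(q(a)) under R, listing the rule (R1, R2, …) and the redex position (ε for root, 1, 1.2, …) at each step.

0

1. h(q(a))  →  h(s(a))   [R2 at 1]
2. h(s(a))  →  0   [R1 at ε]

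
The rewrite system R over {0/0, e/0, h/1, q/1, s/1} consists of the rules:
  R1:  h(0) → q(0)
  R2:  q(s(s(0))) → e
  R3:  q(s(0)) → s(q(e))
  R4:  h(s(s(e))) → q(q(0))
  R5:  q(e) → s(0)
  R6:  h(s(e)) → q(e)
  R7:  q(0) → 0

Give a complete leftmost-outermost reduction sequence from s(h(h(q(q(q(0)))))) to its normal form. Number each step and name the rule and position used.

s(0)

1. s(h(h(q(q(q(0))))))  →  s(h(h(q(q(0)))))   [R7 at 1.1.1.1.1]
2. s(h(h(q(q(0)))))  →  s(h(h(q(0))))   [R7 at 1.1.1.1]
3. s(h(h(q(0))))  →  s(h(h(0)))   [R7 at 1.1.1]
4. s(h(h(0)))  →  s(h(q(0)))   [R1 at 1.1]
5. s(h(q(0)))  →  s(h(0))   [R7 at 1.1]
6. s(h(0))  →  s(q(0))   [R1 at 1]
7. s(q(0))  →  s(0)   [R7 at 1]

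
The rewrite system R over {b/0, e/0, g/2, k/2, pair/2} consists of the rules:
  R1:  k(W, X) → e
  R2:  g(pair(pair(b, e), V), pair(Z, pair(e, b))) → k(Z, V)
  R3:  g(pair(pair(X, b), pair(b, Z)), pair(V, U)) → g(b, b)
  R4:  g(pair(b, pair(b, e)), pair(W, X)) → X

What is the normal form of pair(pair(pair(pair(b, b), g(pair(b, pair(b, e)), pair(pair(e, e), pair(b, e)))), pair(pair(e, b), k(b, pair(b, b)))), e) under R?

pair(pair(pair(pair(b, b), pair(b, e)), pair(pair(e, b), e)), e)

1. pair(pair(pair(pair(b, b), g(pair(b, pair(b, e)), pair(pair(e, e), pair(b, e)))), pair(pair(e, b), k(b, pair(b, b)))), e)  →  pair(pair(pair(pair(b, b), pair(b, e)), pair(pair(e, b), k(b, pair(b, b)))), e)   [R4 at 1.1.2]
2. pair(pair(pair(pair(b, b), pair(b, e)), pair(pair(e, b), k(b, pair(b, b)))), e)  →  pair(pair(pair(pair(b, b), pair(b, e)), pair(pair(e, b), e)), e)   [R1 at 1.2.2]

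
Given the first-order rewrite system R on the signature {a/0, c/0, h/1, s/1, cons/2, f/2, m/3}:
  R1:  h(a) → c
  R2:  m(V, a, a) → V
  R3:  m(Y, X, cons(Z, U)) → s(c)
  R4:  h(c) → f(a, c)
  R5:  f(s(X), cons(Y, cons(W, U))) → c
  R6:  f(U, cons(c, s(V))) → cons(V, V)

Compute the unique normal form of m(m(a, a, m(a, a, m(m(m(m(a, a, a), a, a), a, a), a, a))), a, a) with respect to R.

a

1. m(m(a, a, m(a, a, m(m(m(m(a, a, a), a, a), a, a), a, a))), a, a)  →  m(a, a, m(a, a, m(m(m(m(a, a, a), a, a), a, a), a, a)))   [R2 at ε]
2. m(a, a, m(a, a, m(m(m(m(a, a, a), a, a), a, a), a, a)))  →  m(a, a, m(a, a, m(m(m(a, a, a), a, a), a, a)))   [R2 at 3.3]
3. m(a, a, m(a, a, m(m(m(a, a, a), a, a), a, a)))  →  m(a, a, m(a, a, m(m(a, a, a), a, a)))   [R2 at 3.3]
4. m(a, a, m(a, a, m(m(a, a, a), a, a)))  →  m(a, a, m(a, a, m(a, a, a)))   [R2 at 3.3]
5. m(a, a, m(a, a, m(a, a, a)))  →  m(a, a, m(a, a, a))   [R2 at 3.3]
6. m(a, a, m(a, a, a))  →  m(a, a, a)   [R2 at 3]
7. m(a, a, a)  →  a   [R2 at ε]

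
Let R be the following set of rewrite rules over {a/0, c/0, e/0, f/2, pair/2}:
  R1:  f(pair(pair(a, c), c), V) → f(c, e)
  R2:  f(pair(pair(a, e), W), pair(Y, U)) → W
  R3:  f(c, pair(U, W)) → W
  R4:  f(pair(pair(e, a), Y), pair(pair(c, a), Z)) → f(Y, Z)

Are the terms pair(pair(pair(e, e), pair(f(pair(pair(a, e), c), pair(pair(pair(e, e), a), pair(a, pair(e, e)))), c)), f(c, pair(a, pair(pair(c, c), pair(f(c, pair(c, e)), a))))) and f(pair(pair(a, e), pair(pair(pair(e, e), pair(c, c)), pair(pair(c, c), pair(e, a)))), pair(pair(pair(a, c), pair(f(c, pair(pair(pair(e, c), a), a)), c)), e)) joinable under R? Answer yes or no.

yes — NF(t₁) = pair(pair(pair(e, e), pair(c, c)), pair(pair(c, c), pair(e, a))), NF(t₂) = pair(pair(pair(e, e), pair(c, c)), pair(pair(c, c), pair(e, a)))

Reduce t₁ = pair(pair(pair(e, e), pair(f(pair(pair(a, e), c), pair(pair(pair(e, e), a), pair(a, pair(e, e)))), c)), f(c, pair(a, pair(pair(c, c), pair(f(c, pair(c, e)), a))))):
1. pair(pair(pair(e, e), pair(f(pair(pair(a, e), c), pair(pair(pair(e, e), a), pair(a, pair(e, e)))), c)), f(c, pair(a, pair(pair(c, c), pair(f(c, pair(c, e)), a)))))  →  pair(pair(pair(e, e), pair(c, c)), f(c, pair(a, pair(pair(c, c), pair(f(c, pair(c, e)), a)))))   [R2 at 1.2.1]
2. pair(pair(pair(e, e), pair(c, c)), f(c, pair(a, pair(pair(c, c), pair(f(c, pair(c, e)), a)))))  →  pair(pair(pair(e, e), pair(c, c)), pair(pair(c, c), pair(f(c, pair(c, e)), a)))   [R3 at 2]
3. pair(pair(pair(e, e), pair(c, c)), pair(pair(c, c), pair(f(c, pair(c, e)), a)))  →  pair(pair(pair(e, e), pair(c, c)), pair(pair(c, c), pair(e, a)))   [R3 at 2.2.1]

Reduce t₂ = f(pair(pair(a, e), pair(pair(pair(e, e), pair(c, c)), pair(pair(c, c), pair(e, a)))), pair(pair(pair(a, c), pair(f(c, pair(pair(pair(e, c), a), a)), c)), e)):
1. f(pair(pair(a, e), pair(pair(pair(e, e), pair(c, c)), pair(pair(c, c), pair(e, a)))), pair(pair(pair(a, c), pair(f(c, pair(pair(pair(e, c), a), a)), c)), e))  →  pair(pair(pair(e, e), pair(c, c)), pair(pair(c, c), pair(e, a)))   [R2 at ε]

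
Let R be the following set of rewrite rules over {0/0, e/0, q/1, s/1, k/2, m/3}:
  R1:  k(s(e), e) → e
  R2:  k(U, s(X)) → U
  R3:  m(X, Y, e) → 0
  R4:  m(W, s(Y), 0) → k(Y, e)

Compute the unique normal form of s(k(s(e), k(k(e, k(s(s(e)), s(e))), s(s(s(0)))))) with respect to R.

1. s(k(s(e), k(k(e, k(s(s(e)), s(e))), s(s(s(0))))))  →  s(k(s(e), k(e, k(s(s(e)), s(e)))))   [R2 at 1.2]
2. s(k(s(e), k(e, k(s(s(e)), s(e)))))  →  s(k(s(e), k(e, s(s(e)))))   [R2 at 1.2.2]
3. s(k(s(e), k(e, s(s(e)))))  →  s(k(s(e), e))   [R2 at 1.2]
4. s(k(s(e), e))  →  s(e)   [R1 at 1]

s(e)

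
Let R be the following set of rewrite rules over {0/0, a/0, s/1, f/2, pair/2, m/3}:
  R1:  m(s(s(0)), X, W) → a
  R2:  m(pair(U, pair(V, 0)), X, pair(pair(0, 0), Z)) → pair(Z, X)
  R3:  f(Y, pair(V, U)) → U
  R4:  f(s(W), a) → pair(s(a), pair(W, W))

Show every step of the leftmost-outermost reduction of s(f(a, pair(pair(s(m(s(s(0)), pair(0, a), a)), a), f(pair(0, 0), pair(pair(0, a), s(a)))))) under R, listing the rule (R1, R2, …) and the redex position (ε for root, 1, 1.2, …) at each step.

s(s(a))

1. s(f(a, pair(pair(s(m(s(s(0)), pair(0, a), a)), a), f(pair(0, 0), pair(pair(0, a), s(a))))))  →  s(f(pair(0, 0), pair(pair(0, a), s(a))))   [R3 at 1]
2. s(f(pair(0, 0), pair(pair(0, a), s(a))))  →  s(s(a))   [R3 at 1]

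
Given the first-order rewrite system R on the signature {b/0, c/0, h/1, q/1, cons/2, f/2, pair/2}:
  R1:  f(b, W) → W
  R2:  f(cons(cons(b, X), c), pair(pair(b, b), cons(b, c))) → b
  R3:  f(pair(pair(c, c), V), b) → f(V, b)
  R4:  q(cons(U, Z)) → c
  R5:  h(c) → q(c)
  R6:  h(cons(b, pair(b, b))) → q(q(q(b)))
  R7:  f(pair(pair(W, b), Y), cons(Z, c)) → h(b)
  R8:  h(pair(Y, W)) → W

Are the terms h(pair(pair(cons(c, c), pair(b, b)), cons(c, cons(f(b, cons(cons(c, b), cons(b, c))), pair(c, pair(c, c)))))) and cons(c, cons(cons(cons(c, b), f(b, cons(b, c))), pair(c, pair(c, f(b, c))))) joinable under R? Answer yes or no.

Reduce t₁ = h(pair(pair(cons(c, c), pair(b, b)), cons(c, cons(f(b, cons(cons(c, b), cons(b, c))), pair(c, pair(c, c)))))):
1. h(pair(pair(cons(c, c), pair(b, b)), cons(c, cons(f(b, cons(cons(c, b), cons(b, c))), pair(c, pair(c, c))))))  →  cons(c, cons(f(b, cons(cons(c, b), cons(b, c))), pair(c, pair(c, c))))   [R8 at ε]
2. cons(c, cons(f(b, cons(cons(c, b), cons(b, c))), pair(c, pair(c, c))))  →  cons(c, cons(cons(cons(c, b), cons(b, c)), pair(c, pair(c, c))))   [R1 at 2.1]

Reduce t₂ = cons(c, cons(cons(cons(c, b), f(b, cons(b, c))), pair(c, pair(c, f(b, c))))):
1. cons(c, cons(cons(cons(c, b), f(b, cons(b, c))), pair(c, pair(c, f(b, c)))))  →  cons(c, cons(cons(cons(c, b), cons(b, c)), pair(c, pair(c, f(b, c)))))   [R1 at 2.1.2]
2. cons(c, cons(cons(cons(c, b), cons(b, c)), pair(c, pair(c, f(b, c)))))  →  cons(c, cons(cons(cons(c, b), cons(b, c)), pair(c, pair(c, c))))   [R1 at 2.2.2.2]

yes — NF(t₁) = cons(c, cons(cons(cons(c, b), cons(b, c)), pair(c, pair(c, c)))), NF(t₂) = cons(c, cons(cons(cons(c, b), cons(b, c)), pair(c, pair(c, c))))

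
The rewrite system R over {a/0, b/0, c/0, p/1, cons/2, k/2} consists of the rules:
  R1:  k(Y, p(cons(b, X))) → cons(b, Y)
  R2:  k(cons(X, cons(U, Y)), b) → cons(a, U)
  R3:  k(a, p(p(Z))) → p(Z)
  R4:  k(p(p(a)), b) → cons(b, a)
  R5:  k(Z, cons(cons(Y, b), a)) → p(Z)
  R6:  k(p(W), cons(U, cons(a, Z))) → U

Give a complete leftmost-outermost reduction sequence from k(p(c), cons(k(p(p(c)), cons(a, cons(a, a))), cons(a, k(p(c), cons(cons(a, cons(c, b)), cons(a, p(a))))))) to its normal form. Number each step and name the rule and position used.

a

1. k(p(c), cons(k(p(p(c)), cons(a, cons(a, a))), cons(a, k(p(c), cons(cons(a, cons(c, b)), cons(a, p(a)))))))  →  k(p(p(c)), cons(a, cons(a, a)))   [R6 at ε]
2. k(p(p(c)), cons(a, cons(a, a)))  →  a   [R6 at ε]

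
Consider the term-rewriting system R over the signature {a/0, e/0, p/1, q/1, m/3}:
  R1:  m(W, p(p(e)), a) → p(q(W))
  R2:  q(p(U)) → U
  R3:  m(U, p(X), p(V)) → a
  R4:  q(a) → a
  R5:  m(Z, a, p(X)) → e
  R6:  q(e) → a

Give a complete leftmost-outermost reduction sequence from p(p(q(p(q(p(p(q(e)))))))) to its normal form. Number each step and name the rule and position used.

1. p(p(q(p(q(p(p(q(e))))))))  →  p(p(q(p(p(q(e))))))   [R2 at 1.1]
2. p(p(q(p(p(q(e))))))  →  p(p(p(q(e))))   [R2 at 1.1]
3. p(p(p(q(e))))  →  p(p(p(a)))   [R6 at 1.1.1]

p(p(p(a)))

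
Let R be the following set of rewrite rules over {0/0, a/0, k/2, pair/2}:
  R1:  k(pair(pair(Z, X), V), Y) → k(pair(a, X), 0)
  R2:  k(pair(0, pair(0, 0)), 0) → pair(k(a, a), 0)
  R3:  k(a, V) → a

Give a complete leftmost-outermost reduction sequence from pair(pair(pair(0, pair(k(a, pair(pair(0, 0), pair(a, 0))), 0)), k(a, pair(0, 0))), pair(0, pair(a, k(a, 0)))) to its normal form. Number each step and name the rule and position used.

1. pair(pair(pair(0, pair(k(a, pair(pair(0, 0), pair(a, 0))), 0)), k(a, pair(0, 0))), pair(0, pair(a, k(a, 0))))  →  pair(pair(pair(0, pair(a, 0)), k(a, pair(0, 0))), pair(0, pair(a, k(a, 0))))   [R3 at 1.1.2.1]
2. pair(pair(pair(0, pair(a, 0)), k(a, pair(0, 0))), pair(0, pair(a, k(a, 0))))  →  pair(pair(pair(0, pair(a, 0)), a), pair(0, pair(a, k(a, 0))))   [R3 at 1.2]
3. pair(pair(pair(0, pair(a, 0)), a), pair(0, pair(a, k(a, 0))))  →  pair(pair(pair(0, pair(a, 0)), a), pair(0, pair(a, a)))   [R3 at 2.2.2]

pair(pair(pair(0, pair(a, 0)), a), pair(0, pair(a, a)))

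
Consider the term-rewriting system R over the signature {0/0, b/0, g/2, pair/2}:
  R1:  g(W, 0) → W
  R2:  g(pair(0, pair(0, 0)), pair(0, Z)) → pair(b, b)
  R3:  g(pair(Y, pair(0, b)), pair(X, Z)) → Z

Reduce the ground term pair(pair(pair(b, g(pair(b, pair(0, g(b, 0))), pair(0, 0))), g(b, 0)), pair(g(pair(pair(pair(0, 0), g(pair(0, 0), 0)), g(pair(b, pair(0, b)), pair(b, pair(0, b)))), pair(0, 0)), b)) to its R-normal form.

1. pair(pair(pair(b, g(pair(b, pair(0, g(b, 0))), pair(0, 0))), g(b, 0)), pair(g(pair(pair(pair(0, 0), g(pair(0, 0), 0)), g(pair(b, pair(0, b)), pair(b, pair(0, b)))), pair(0, 0)), b))  →  pair(pair(pair(b, g(pair(b, pair(0, b)), pair(0, 0))), g(b, 0)), pair(g(pair(pair(pair(0, 0), g(pair(0, 0), 0)), g(pair(b, pair(0, b)), pair(b, pair(0, b)))), pair(0, 0)), b))   [R1 at 1.1.2.1.2.2]
2. pair(pair(pair(b, g(pair(b, pair(0, b)), pair(0, 0))), g(b, 0)), pair(g(pair(pair(pair(0, 0), g(pair(0, 0), 0)), g(pair(b, pair(0, b)), pair(b, pair(0, b)))), pair(0, 0)), b))  →  pair(pair(pair(b, 0), g(b, 0)), pair(g(pair(pair(pair(0, 0), g(pair(0, 0), 0)), g(pair(b, pair(0, b)), pair(b, pair(0, b)))), pair(0, 0)), b))   [R3 at 1.1.2]
3. pair(pair(pair(b, 0), g(b, 0)), pair(g(pair(pair(pair(0, 0), g(pair(0, 0), 0)), g(pair(b, pair(0, b)), pair(b, pair(0, b)))), pair(0, 0)), b))  →  pair(pair(pair(b, 0), b), pair(g(pair(pair(pair(0, 0), g(pair(0, 0), 0)), g(pair(b, pair(0, b)), pair(b, pair(0, b)))), pair(0, 0)), b))   [R1 at 1.2]
4. pair(pair(pair(b, 0), b), pair(g(pair(pair(pair(0, 0), g(pair(0, 0), 0)), g(pair(b, pair(0, b)), pair(b, pair(0, b)))), pair(0, 0)), b))  →  pair(pair(pair(b, 0), b), pair(g(pair(pair(pair(0, 0), pair(0, 0)), g(pair(b, pair(0, b)), pair(b, pair(0, b)))), pair(0, 0)), b))   [R1 at 2.1.1.1.2]
5. pair(pair(pair(b, 0), b), pair(g(pair(pair(pair(0, 0), pair(0, 0)), g(pair(b, pair(0, b)), pair(b, pair(0, b)))), pair(0, 0)), b))  →  pair(pair(pair(b, 0), b), pair(g(pair(pair(pair(0, 0), pair(0, 0)), pair(0, b)), pair(0, 0)), b))   [R3 at 2.1.1.2]
6. pair(pair(pair(b, 0), b), pair(g(pair(pair(pair(0, 0), pair(0, 0)), pair(0, b)), pair(0, 0)), b))  →  pair(pair(pair(b, 0), b), pair(0, b))   [R3 at 2.1]

pair(pair(pair(b, 0), b), pair(0, b))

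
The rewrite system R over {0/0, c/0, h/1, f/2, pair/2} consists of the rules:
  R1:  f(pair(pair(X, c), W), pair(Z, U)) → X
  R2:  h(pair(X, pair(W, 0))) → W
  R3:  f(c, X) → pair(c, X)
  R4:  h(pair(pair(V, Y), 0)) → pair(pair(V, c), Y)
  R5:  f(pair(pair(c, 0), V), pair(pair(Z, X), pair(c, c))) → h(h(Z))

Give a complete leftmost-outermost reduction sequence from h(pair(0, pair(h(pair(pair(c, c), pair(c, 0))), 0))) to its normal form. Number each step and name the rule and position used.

c

1. h(pair(0, pair(h(pair(pair(c, c), pair(c, 0))), 0)))  →  h(pair(pair(c, c), pair(c, 0)))   [R2 at ε]
2. h(pair(pair(c, c), pair(c, 0)))  →  c   [R2 at ε]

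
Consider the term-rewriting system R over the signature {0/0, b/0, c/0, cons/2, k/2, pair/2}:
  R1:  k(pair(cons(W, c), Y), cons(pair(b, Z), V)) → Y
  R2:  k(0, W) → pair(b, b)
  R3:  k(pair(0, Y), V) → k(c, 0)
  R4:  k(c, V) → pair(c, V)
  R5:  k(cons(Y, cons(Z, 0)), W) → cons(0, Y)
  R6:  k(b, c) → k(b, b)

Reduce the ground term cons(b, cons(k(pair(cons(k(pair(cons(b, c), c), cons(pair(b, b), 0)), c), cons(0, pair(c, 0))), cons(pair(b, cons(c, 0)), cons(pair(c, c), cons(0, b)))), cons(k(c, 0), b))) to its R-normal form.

1. cons(b, cons(k(pair(cons(k(pair(cons(b, c), c), cons(pair(b, b), 0)), c), cons(0, pair(c, 0))), cons(pair(b, cons(c, 0)), cons(pair(c, c), cons(0, b)))), cons(k(c, 0), b)))  →  cons(b, cons(cons(0, pair(c, 0)), cons(k(c, 0), b)))   [R1 at 2.1]
2. cons(b, cons(cons(0, pair(c, 0)), cons(k(c, 0), b)))  →  cons(b, cons(cons(0, pair(c, 0)), cons(pair(c, 0), b)))   [R4 at 2.2.1]

cons(b, cons(cons(0, pair(c, 0)), cons(pair(c, 0), b)))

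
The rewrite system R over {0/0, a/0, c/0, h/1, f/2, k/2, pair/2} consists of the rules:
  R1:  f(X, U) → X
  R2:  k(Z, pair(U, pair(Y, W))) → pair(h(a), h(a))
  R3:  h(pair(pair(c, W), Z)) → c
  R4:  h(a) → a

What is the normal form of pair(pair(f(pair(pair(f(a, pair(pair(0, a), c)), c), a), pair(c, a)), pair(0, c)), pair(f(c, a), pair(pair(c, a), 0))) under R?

1. pair(pair(f(pair(pair(f(a, pair(pair(0, a), c)), c), a), pair(c, a)), pair(0, c)), pair(f(c, a), pair(pair(c, a), 0)))  →  pair(pair(pair(pair(f(a, pair(pair(0, a), c)), c), a), pair(0, c)), pair(f(c, a), pair(pair(c, a), 0)))   [R1 at 1.1]
2. pair(pair(pair(pair(f(a, pair(pair(0, a), c)), c), a), pair(0, c)), pair(f(c, a), pair(pair(c, a), 0)))  →  pair(pair(pair(pair(a, c), a), pair(0, c)), pair(f(c, a), pair(pair(c, a), 0)))   [R1 at 1.1.1.1]
3. pair(pair(pair(pair(a, c), a), pair(0, c)), pair(f(c, a), pair(pair(c, a), 0)))  →  pair(pair(pair(pair(a, c), a), pair(0, c)), pair(c, pair(pair(c, a), 0)))   [R1 at 2.1]

pair(pair(pair(pair(a, c), a), pair(0, c)), pair(c, pair(pair(c, a), 0)))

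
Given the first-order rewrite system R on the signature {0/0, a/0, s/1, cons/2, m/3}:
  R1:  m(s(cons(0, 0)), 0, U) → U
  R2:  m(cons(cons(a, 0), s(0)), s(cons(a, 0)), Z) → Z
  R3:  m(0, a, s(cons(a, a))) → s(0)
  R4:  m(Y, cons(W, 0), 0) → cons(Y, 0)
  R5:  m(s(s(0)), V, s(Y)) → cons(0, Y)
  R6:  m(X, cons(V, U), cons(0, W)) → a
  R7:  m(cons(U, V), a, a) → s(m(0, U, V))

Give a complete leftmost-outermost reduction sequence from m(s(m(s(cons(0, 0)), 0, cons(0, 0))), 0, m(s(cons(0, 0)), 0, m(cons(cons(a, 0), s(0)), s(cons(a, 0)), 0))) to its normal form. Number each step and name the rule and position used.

0

1. m(s(m(s(cons(0, 0)), 0, cons(0, 0))), 0, m(s(cons(0, 0)), 0, m(cons(cons(a, 0), s(0)), s(cons(a, 0)), 0)))  →  m(s(cons(0, 0)), 0, m(s(cons(0, 0)), 0, m(cons(cons(a, 0), s(0)), s(cons(a, 0)), 0)))   [R1 at 1.1]
2. m(s(cons(0, 0)), 0, m(s(cons(0, 0)), 0, m(cons(cons(a, 0), s(0)), s(cons(a, 0)), 0)))  →  m(s(cons(0, 0)), 0, m(cons(cons(a, 0), s(0)), s(cons(a, 0)), 0))   [R1 at ε]
3. m(s(cons(0, 0)), 0, m(cons(cons(a, 0), s(0)), s(cons(a, 0)), 0))  →  m(cons(cons(a, 0), s(0)), s(cons(a, 0)), 0)   [R1 at ε]
4. m(cons(cons(a, 0), s(0)), s(cons(a, 0)), 0)  →  0   [R2 at ε]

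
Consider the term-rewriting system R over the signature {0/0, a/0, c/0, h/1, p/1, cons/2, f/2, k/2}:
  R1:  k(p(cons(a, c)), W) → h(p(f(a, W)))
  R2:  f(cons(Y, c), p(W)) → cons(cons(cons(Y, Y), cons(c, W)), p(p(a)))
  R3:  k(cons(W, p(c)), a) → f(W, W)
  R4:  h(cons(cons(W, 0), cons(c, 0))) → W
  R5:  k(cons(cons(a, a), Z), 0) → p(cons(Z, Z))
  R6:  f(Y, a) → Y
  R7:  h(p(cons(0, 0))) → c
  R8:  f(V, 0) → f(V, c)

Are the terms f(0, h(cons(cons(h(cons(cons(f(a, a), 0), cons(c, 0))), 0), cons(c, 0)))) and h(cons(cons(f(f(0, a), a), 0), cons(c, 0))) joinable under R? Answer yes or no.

yes — NF(t₁) = 0, NF(t₂) = 0

Reduce t₁ = f(0, h(cons(cons(h(cons(cons(f(a, a), 0), cons(c, 0))), 0), cons(c, 0)))):
1. f(0, h(cons(cons(h(cons(cons(f(a, a), 0), cons(c, 0))), 0), cons(c, 0))))  →  f(0, h(cons(cons(f(a, a), 0), cons(c, 0))))   [R4 at 2]
2. f(0, h(cons(cons(f(a, a), 0), cons(c, 0))))  →  f(0, f(a, a))   [R4 at 2]
3. f(0, f(a, a))  →  f(0, a)   [R6 at 2]
4. f(0, a)  →  0   [R6 at ε]

Reduce t₂ = h(cons(cons(f(f(0, a), a), 0), cons(c, 0))):
1. h(cons(cons(f(f(0, a), a), 0), cons(c, 0)))  →  f(f(0, a), a)   [R4 at ε]
2. f(f(0, a), a)  →  f(0, a)   [R6 at ε]
3. f(0, a)  →  0   [R6 at ε]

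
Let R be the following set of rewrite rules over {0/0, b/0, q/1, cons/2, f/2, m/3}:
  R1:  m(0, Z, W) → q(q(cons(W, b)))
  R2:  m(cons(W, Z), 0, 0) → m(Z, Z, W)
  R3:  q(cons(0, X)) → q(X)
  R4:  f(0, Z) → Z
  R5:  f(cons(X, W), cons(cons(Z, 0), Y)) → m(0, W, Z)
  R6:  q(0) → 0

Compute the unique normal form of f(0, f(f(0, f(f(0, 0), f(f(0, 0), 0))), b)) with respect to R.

b

1. f(0, f(f(0, f(f(0, 0), f(f(0, 0), 0))), b))  →  f(f(0, f(f(0, 0), f(f(0, 0), 0))), b)   [R4 at ε]
2. f(f(0, f(f(0, 0), f(f(0, 0), 0))), b)  →  f(f(f(0, 0), f(f(0, 0), 0)), b)   [R4 at 1]
3. f(f(f(0, 0), f(f(0, 0), 0)), b)  →  f(f(0, f(f(0, 0), 0)), b)   [R4 at 1.1]
4. f(f(0, f(f(0, 0), 0)), b)  →  f(f(f(0, 0), 0), b)   [R4 at 1]
5. f(f(f(0, 0), 0), b)  →  f(f(0, 0), b)   [R4 at 1.1]
6. f(f(0, 0), b)  →  f(0, b)   [R4 at 1]
7. f(0, b)  →  b   [R4 at ε]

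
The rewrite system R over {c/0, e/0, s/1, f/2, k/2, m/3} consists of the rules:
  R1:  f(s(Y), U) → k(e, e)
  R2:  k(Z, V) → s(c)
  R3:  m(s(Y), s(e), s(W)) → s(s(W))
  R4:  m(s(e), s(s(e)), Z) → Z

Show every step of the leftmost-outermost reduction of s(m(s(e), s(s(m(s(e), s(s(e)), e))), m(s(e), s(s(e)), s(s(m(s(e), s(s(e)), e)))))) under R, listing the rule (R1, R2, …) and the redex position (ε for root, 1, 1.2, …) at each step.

1. s(m(s(e), s(s(m(s(e), s(s(e)), e))), m(s(e), s(s(e)), s(s(m(s(e), s(s(e)), e))))))  →  s(m(s(e), s(s(e)), m(s(e), s(s(e)), s(s(m(s(e), s(s(e)), e))))))   [R4 at 1.2.1.1]
2. s(m(s(e), s(s(e)), m(s(e), s(s(e)), s(s(m(s(e), s(s(e)), e))))))  →  s(m(s(e), s(s(e)), s(s(m(s(e), s(s(e)), e)))))   [R4 at 1]
3. s(m(s(e), s(s(e)), s(s(m(s(e), s(s(e)), e)))))  →  s(s(s(m(s(e), s(s(e)), e))))   [R4 at 1]
4. s(s(s(m(s(e), s(s(e)), e))))  →  s(s(s(e)))   [R4 at 1.1.1]

s(s(s(e)))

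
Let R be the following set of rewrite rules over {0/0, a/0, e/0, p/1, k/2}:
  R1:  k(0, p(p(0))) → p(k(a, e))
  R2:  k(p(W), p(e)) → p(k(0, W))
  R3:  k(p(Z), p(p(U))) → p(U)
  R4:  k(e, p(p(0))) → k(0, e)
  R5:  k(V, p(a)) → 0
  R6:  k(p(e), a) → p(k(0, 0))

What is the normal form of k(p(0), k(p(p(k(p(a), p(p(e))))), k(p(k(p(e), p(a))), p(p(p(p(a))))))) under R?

1. k(p(0), k(p(p(k(p(a), p(p(e))))), k(p(k(p(e), p(a))), p(p(p(p(a)))))))  →  k(p(0), k(p(p(p(e))), k(p(k(p(e), p(a))), p(p(p(p(a)))))))   [R3 at 2.1.1.1]
2. k(p(0), k(p(p(p(e))), k(p(k(p(e), p(a))), p(p(p(p(a)))))))  →  k(p(0), k(p(p(p(e))), p(p(p(a)))))   [R3 at 2.2]
3. k(p(0), k(p(p(p(e))), p(p(p(a)))))  →  k(p(0), p(p(a)))   [R3 at 2]
4. k(p(0), p(p(a)))  →  p(a)   [R3 at ε]

p(a)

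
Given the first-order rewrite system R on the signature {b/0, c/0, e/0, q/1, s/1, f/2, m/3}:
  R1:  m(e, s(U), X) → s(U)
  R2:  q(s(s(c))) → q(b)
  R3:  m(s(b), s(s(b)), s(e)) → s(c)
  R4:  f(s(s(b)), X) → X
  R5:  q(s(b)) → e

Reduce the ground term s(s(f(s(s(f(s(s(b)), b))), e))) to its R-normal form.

1. s(s(f(s(s(f(s(s(b)), b))), e)))  →  s(s(f(s(s(b)), e)))   [R4 at 1.1.1.1.1]
2. s(s(f(s(s(b)), e)))  →  s(s(e))   [R4 at 1.1]

s(s(e))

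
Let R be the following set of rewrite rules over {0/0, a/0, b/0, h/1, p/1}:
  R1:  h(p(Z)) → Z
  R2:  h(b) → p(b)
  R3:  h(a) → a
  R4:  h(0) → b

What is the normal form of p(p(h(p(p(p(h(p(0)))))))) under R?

p(p(p(p(0))))

1. p(p(h(p(p(p(h(p(0))))))))  →  p(p(p(p(h(p(0))))))   [R1 at 1.1]
2. p(p(p(p(h(p(0))))))  →  p(p(p(p(0))))   [R1 at 1.1.1.1]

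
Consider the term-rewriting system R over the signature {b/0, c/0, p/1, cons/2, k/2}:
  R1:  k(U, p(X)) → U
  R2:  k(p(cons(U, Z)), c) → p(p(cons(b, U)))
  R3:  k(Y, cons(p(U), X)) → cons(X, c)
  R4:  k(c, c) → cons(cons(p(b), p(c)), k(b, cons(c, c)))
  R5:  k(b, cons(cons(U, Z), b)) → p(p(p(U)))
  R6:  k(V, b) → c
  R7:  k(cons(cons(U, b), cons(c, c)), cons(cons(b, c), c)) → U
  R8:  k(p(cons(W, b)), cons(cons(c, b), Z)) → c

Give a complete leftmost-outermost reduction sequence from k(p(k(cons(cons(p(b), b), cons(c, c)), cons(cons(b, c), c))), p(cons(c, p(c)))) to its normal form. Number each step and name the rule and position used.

1. k(p(k(cons(cons(p(b), b), cons(c, c)), cons(cons(b, c), c))), p(cons(c, p(c))))  →  p(k(cons(cons(p(b), b), cons(c, c)), cons(cons(b, c), c)))   [R1 at ε]
2. p(k(cons(cons(p(b), b), cons(c, c)), cons(cons(b, c), c)))  →  p(p(b))   [R7 at 1]

p(p(b))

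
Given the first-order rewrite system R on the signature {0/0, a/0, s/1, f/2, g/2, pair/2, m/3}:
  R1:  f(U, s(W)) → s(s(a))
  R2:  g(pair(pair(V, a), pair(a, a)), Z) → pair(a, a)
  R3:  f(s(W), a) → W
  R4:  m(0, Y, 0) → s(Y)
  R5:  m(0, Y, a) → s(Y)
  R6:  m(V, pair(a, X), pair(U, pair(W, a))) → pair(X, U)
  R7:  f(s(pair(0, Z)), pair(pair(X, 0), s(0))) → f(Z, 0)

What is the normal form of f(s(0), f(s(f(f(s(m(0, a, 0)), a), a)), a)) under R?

1. f(s(0), f(s(f(f(s(m(0, a, 0)), a), a)), a))  →  f(s(0), f(f(s(m(0, a, 0)), a), a))   [R3 at 2]
2. f(s(0), f(f(s(m(0, a, 0)), a), a))  →  f(s(0), f(m(0, a, 0), a))   [R3 at 2.1]
3. f(s(0), f(m(0, a, 0), a))  →  f(s(0), f(s(a), a))   [R4 at 2.1]
4. f(s(0), f(s(a), a))  →  f(s(0), a)   [R3 at 2]
5. f(s(0), a)  →  0   [R3 at ε]

0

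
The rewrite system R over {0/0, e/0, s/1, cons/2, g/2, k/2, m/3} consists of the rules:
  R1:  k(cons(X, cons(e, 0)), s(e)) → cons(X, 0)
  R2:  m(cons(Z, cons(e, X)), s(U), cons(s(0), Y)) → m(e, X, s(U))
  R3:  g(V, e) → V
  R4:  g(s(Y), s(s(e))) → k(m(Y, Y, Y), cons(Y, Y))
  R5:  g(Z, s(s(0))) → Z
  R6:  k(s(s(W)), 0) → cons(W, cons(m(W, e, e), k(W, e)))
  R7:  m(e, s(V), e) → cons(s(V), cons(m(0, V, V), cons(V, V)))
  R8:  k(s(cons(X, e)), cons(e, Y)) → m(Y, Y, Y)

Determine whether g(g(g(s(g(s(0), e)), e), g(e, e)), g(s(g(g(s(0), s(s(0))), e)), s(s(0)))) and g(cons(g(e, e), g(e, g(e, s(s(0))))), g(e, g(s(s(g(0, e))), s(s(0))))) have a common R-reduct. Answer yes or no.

Reduce t₁ = g(g(g(s(g(s(0), e)), e), g(e, e)), g(s(g(g(s(0), s(s(0))), e)), s(s(0)))):
1. g(g(g(s(g(s(0), e)), e), g(e, e)), g(s(g(g(s(0), s(s(0))), e)), s(s(0))))  →  g(g(s(g(s(0), e)), g(e, e)), g(s(g(g(s(0), s(s(0))), e)), s(s(0))))   [R3 at 1.1]
2. g(g(s(g(s(0), e)), g(e, e)), g(s(g(g(s(0), s(s(0))), e)), s(s(0))))  →  g(g(s(s(0)), g(e, e)), g(s(g(g(s(0), s(s(0))), e)), s(s(0))))   [R3 at 1.1.1]
3. g(g(s(s(0)), g(e, e)), g(s(g(g(s(0), s(s(0))), e)), s(s(0))))  →  g(g(s(s(0)), e), g(s(g(g(s(0), s(s(0))), e)), s(s(0))))   [R3 at 1.2]
4. g(g(s(s(0)), e), g(s(g(g(s(0), s(s(0))), e)), s(s(0))))  →  g(s(s(0)), g(s(g(g(s(0), s(s(0))), e)), s(s(0))))   [R3 at 1]
5. g(s(s(0)), g(s(g(g(s(0), s(s(0))), e)), s(s(0))))  →  g(s(s(0)), s(g(g(s(0), s(s(0))), e)))   [R5 at 2]
6. g(s(s(0)), s(g(g(s(0), s(s(0))), e)))  →  g(s(s(0)), s(g(s(0), s(s(0)))))   [R3 at 2.1]
7. g(s(s(0)), s(g(s(0), s(s(0)))))  →  g(s(s(0)), s(s(0)))   [R5 at 2.1]
8. g(s(s(0)), s(s(0)))  →  s(s(0))   [R5 at ε]

Reduce t₂ = g(cons(g(e, e), g(e, g(e, s(s(0))))), g(e, g(s(s(g(0, e))), s(s(0))))):
1. g(cons(g(e, e), g(e, g(e, s(s(0))))), g(e, g(s(s(g(0, e))), s(s(0)))))  →  g(cons(e, g(e, g(e, s(s(0))))), g(e, g(s(s(g(0, e))), s(s(0)))))   [R3 at 1.1]
2. g(cons(e, g(e, g(e, s(s(0))))), g(e, g(s(s(g(0, e))), s(s(0)))))  →  g(cons(e, g(e, e)), g(e, g(s(s(g(0, e))), s(s(0)))))   [R5 at 1.2.2]
3. g(cons(e, g(e, e)), g(e, g(s(s(g(0, e))), s(s(0)))))  →  g(cons(e, e), g(e, g(s(s(g(0, e))), s(s(0)))))   [R3 at 1.2]
4. g(cons(e, e), g(e, g(s(s(g(0, e))), s(s(0)))))  →  g(cons(e, e), g(e, s(s(g(0, e)))))   [R5 at 2.2]
5. g(cons(e, e), g(e, s(s(g(0, e)))))  →  g(cons(e, e), g(e, s(s(0))))   [R3 at 2.2.1.1]
6. g(cons(e, e), g(e, s(s(0))))  →  g(cons(e, e), e)   [R5 at 2]
7. g(cons(e, e), e)  →  cons(e, e)   [R3 at ε]

no — NF(t₁) = s(s(0)), NF(t₂) = cons(e, e)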